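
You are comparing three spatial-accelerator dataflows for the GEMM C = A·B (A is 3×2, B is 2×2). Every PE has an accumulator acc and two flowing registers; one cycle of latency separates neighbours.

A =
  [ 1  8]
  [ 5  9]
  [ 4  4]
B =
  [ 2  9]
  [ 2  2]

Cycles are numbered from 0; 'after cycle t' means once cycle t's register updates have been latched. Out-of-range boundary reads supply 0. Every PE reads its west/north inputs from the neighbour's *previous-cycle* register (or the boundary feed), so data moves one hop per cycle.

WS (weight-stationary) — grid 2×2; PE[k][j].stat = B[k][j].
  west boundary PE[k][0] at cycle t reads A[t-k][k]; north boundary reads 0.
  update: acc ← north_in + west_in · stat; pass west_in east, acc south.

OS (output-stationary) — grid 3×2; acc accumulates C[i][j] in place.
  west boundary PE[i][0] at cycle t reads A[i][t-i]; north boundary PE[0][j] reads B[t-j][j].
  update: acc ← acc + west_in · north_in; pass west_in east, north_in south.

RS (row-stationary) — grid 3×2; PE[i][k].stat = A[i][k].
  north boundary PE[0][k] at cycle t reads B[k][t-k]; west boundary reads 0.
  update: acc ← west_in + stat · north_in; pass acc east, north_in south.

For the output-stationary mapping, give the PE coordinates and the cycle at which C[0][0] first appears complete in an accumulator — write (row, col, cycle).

(row, col, cycle) = (0, 0, 1)

Under OS, C[0][0] lands at PE[0][0]:
  @0  [0,0]  acc 2  |  →1  ↓2
  @1  [0,0]  acc 18  |  →8  ↓2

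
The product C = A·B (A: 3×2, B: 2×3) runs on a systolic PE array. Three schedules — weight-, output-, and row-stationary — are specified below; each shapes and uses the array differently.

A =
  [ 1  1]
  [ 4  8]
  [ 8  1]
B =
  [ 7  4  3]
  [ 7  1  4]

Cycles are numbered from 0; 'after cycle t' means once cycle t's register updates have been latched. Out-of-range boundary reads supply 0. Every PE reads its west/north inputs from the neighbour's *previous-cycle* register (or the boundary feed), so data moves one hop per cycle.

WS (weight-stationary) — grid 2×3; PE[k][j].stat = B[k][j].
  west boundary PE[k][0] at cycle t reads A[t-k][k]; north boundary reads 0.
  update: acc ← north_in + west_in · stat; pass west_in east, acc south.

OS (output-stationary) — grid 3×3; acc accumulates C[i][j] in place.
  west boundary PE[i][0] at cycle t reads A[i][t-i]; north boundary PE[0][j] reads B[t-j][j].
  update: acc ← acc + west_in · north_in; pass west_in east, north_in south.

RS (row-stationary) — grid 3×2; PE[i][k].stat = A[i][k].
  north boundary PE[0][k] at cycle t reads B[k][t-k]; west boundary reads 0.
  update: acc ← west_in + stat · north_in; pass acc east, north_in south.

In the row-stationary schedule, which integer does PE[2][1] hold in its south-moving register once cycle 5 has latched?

register = 4

RS (3×2). Following PE[2][1] plus its west/north inputs:
  after 0 — PE[1][1] acc=0, pass-E 0, pass-S 0
  after 0 — PE[2][0] acc=0, pass-E 0, pass-S 0
  after 0 — PE[2][1] acc=0, pass-E 0, pass-S 0
  after 1 — PE[1][1] acc=0, pass-E 0, pass-S 0
  after 1 — PE[2][0] acc=0, pass-E 0, pass-S 0
  after 1 — PE[2][1] acc=0, pass-E 0, pass-S 0
  after 2 — PE[1][1] acc=84, pass-E 84, pass-S 7
  after 2 — PE[2][0] acc=56, pass-E 56, pass-S 7
  after 2 — PE[2][1] acc=0, pass-E 0, pass-S 0
  after 3 — PE[1][1] acc=24, pass-E 24, pass-S 1
  after 3 — PE[2][0] acc=32, pass-E 32, pass-S 4
  after 3 — PE[2][1] acc=63, pass-E 63, pass-S 7
  after 4 — PE[1][1] acc=44, pass-E 44, pass-S 4
  after 4 — PE[2][0] acc=24, pass-E 24, pass-S 3
  after 4 — PE[2][1] acc=33, pass-E 33, pass-S 1
  after 5 — PE[1][1] acc=0, pass-E 0, pass-S 0
  after 5 — PE[2][0] acc=0, pass-E 0, pass-S 0
  after 5 — PE[2][1] acc=28, pass-E 28, pass-S 4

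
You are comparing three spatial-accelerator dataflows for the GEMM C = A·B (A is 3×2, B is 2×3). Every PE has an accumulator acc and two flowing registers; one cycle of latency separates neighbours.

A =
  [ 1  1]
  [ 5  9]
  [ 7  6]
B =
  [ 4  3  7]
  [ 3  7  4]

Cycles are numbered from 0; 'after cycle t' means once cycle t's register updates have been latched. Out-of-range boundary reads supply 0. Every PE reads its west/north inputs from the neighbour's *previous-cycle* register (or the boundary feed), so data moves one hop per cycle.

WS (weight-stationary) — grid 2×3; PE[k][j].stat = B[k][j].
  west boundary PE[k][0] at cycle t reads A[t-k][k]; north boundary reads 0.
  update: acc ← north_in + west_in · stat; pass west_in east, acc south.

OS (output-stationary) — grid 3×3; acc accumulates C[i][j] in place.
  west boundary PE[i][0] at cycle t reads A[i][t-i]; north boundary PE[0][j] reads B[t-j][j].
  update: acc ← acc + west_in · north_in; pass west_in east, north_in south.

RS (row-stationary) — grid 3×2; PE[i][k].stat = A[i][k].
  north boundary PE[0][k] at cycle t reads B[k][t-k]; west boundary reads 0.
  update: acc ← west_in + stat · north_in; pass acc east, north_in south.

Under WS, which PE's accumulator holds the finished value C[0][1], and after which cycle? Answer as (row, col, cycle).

WS: C[0][1] accumulates in PE[1][1]:
  [0] (1,1) acc=0 (h:0 v:0)
  [1] (1,1) acc=0 (h:0 v:0)
  [2] (1,1) acc=10 (h:1 v:10)

(row, col, cycle) = (1, 1, 2)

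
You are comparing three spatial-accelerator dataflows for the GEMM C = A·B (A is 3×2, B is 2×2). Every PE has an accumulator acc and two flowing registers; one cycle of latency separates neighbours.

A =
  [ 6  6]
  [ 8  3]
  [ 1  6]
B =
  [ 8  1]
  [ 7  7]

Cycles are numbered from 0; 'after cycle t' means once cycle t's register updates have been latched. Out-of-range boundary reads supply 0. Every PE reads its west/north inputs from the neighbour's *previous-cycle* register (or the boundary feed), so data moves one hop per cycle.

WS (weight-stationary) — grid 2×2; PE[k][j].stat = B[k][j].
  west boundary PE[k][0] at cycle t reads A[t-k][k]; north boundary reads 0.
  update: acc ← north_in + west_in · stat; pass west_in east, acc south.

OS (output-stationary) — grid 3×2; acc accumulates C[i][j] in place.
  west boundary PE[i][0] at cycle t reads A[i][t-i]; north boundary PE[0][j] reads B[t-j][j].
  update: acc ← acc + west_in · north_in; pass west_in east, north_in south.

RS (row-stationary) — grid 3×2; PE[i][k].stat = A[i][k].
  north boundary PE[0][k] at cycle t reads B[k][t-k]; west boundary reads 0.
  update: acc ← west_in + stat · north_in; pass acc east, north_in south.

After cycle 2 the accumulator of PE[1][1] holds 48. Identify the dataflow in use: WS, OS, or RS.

— WS: 2×2; PE[1][1] trace:
  0: (1,1).acc=0  regs=<0,0>
  1: (1,1).acc=0  regs=<0,0>
  2: (1,1).acc=48  regs=<6,48>
— OS: 3×2; PE[1][1] trace:
  0: (1,1).acc=0  regs=<0,0>
  1: (1,1).acc=0  regs=<0,0>
  2: (1,1).acc=8  regs=<8,1>
— RS: 3×2; PE[1][1] trace:
  0: (1,1).acc=0  regs=<0,0>
  1: (1,1).acc=0  regs=<0,0>
  2: (1,1).acc=85  regs=<85,7>

dataflow = WS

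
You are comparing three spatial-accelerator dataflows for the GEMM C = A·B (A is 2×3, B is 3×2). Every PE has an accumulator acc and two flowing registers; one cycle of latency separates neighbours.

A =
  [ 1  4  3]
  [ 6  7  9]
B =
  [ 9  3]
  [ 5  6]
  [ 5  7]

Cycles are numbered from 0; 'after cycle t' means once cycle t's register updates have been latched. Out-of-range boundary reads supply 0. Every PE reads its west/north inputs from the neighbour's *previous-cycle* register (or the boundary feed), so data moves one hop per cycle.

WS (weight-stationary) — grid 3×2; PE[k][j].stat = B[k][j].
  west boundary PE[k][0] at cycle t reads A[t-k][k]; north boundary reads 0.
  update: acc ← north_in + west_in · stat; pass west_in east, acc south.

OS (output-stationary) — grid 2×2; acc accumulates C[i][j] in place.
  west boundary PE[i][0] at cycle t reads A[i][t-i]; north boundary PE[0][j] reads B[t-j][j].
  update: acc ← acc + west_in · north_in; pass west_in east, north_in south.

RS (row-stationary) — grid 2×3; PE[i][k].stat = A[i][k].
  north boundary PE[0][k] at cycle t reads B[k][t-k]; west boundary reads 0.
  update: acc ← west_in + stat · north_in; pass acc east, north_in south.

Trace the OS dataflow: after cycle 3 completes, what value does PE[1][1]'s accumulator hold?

PE[1][1].acc = 60

OS on a 2×2 grid — tracing PE[1][1] and its feeders:
  [0] (0,1) acc=0 (h:0 v:0)
  [0] (1,0) acc=0 (h:0 v:0)
  [0] (1,1) acc=0 (h:0 v:0)
  [1] (0,1) acc=3 (h:1 v:3)
  [1] (1,0) acc=54 (h:6 v:9)
  [1] (1,1) acc=0 (h:0 v:0)
  [2] (0,1) acc=27 (h:4 v:6)
  [2] (1,0) acc=89 (h:7 v:5)
  [2] (1,1) acc=18 (h:6 v:3)
  [3] (0,1) acc=48 (h:3 v:7)
  [3] (1,0) acc=134 (h:9 v:5)
  [3] (1,1) acc=60 (h:7 v:6)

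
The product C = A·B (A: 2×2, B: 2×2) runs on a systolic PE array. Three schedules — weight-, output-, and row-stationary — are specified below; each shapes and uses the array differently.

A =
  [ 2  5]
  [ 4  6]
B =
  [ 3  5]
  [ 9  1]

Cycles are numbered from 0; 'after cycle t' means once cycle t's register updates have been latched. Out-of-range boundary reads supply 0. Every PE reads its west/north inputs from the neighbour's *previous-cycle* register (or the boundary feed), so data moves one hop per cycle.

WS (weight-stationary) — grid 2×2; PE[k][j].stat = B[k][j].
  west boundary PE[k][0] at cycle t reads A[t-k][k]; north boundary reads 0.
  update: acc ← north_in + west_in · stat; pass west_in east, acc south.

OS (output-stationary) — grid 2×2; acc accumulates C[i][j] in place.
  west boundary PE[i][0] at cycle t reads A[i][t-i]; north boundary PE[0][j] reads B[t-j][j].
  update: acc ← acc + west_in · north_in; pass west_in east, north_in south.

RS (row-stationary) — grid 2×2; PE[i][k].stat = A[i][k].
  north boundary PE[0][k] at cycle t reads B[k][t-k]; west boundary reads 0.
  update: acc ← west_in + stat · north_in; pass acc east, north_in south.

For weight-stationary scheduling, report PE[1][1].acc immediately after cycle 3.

PE[1][1].acc = 26

WS (2×2). Following PE[1][1] plus its west/north inputs:
  t=0 PE[0][1]: acc=0 h=0 v=0
  t=0 PE[1][0]: acc=0 h=0 v=0
  t=0 PE[1][1]: acc=0 h=0 v=0
  t=1 PE[0][1]: acc=10 h=2 v=10
  t=1 PE[1][0]: acc=51 h=5 v=51
  t=1 PE[1][1]: acc=0 h=0 v=0
  t=2 PE[0][1]: acc=20 h=4 v=20
  t=2 PE[1][0]: acc=66 h=6 v=66
  t=2 PE[1][1]: acc=15 h=5 v=15
  t=3 PE[0][1]: acc=0 h=0 v=0
  t=3 PE[1][0]: acc=0 h=0 v=0
  t=3 PE[1][1]: acc=26 h=6 v=26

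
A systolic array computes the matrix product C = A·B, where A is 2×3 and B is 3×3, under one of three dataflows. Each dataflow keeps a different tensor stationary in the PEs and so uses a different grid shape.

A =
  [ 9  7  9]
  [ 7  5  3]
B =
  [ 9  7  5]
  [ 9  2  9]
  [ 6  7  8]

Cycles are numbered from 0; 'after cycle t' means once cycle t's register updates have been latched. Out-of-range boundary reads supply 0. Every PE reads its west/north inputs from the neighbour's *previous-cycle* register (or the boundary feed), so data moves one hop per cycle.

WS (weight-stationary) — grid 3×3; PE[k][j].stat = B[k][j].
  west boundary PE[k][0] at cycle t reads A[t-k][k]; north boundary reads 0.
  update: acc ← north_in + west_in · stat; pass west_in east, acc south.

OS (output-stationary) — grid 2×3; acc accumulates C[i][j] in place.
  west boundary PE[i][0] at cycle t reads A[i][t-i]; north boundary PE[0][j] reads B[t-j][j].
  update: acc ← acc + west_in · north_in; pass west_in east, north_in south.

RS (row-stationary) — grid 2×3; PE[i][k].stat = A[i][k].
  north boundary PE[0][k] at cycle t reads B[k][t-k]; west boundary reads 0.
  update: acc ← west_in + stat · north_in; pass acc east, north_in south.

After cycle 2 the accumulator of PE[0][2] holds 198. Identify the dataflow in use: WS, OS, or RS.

Under WS (3×3), PE[0][2]:
  step 0 · PE0,2: acc=0; fwd→0 fwd↓0
  step 1 · PE0,2: acc=0; fwd→0 fwd↓0
  step 2 · PE0,2: acc=45; fwd→9 fwd↓45
Under OS (2×3), PE[0][2]:
  step 0 · PE0,2: acc=0; fwd→0 fwd↓0
  step 1 · PE0,2: acc=0; fwd→0 fwd↓0
  step 2 · PE0,2: acc=45; fwd→9 fwd↓5
Under RS (2×3), PE[0][2]:
  step 0 · PE0,2: acc=0; fwd→0 fwd↓0
  step 1 · PE0,2: acc=0; fwd→0 fwd↓0
  step 2 · PE0,2: acc=198; fwd→198 fwd↓6

dataflow = RS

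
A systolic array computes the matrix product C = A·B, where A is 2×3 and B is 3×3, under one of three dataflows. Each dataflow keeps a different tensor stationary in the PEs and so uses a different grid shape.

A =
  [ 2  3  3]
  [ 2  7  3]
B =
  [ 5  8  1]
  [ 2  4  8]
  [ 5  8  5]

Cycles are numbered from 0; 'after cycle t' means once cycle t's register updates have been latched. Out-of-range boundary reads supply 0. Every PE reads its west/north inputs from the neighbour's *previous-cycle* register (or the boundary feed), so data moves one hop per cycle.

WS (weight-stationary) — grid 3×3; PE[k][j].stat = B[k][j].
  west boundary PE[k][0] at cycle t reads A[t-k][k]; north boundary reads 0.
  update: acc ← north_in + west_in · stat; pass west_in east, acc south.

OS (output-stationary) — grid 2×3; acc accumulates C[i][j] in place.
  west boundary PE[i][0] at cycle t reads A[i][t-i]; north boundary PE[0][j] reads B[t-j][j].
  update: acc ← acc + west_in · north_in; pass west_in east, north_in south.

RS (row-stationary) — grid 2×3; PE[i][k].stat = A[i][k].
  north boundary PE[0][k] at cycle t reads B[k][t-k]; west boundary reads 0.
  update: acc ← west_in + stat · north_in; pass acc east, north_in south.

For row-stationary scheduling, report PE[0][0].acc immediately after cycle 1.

PE[0][0].acc = 16

Tracing RS — 2×3 array, target PE[0][0]:
  t=0 PE[0][0]: acc=10 h=10 v=5
  t=1 PE[0][0]: acc=16 h=16 v=8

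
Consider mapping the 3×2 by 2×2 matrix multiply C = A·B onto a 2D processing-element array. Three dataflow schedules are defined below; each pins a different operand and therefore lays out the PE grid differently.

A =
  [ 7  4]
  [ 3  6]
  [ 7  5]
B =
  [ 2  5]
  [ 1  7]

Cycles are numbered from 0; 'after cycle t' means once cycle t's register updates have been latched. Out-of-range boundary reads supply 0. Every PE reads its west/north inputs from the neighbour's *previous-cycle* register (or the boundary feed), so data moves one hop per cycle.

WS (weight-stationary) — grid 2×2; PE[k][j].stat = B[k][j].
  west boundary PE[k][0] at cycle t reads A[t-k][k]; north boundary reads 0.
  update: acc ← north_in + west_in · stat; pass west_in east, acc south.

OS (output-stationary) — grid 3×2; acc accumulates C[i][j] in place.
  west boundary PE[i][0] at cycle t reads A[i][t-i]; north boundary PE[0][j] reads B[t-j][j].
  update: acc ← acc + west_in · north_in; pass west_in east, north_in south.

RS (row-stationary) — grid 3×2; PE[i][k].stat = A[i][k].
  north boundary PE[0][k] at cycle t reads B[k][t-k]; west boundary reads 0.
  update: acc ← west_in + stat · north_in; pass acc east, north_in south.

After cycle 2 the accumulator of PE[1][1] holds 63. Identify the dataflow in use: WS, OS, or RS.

WS [2×2] PE[1][1] across cycles:
  c0 r1c1: 0 / 0 / 0
  c1 r1c1: 0 / 0 / 0
  c2 r1c1: 63 / 4 / 63
OS [3×2] PE[1][1] across cycles:
  c0 r1c1: 0 / 0 / 0
  c1 r1c1: 0 / 0 / 0
  c2 r1c1: 15 / 3 / 5
RS [3×2] PE[1][1] across cycles:
  c0 r1c1: 0 / 0 / 0
  c1 r1c1: 0 / 0 / 0
  c2 r1c1: 12 / 12 / 1

dataflow = WS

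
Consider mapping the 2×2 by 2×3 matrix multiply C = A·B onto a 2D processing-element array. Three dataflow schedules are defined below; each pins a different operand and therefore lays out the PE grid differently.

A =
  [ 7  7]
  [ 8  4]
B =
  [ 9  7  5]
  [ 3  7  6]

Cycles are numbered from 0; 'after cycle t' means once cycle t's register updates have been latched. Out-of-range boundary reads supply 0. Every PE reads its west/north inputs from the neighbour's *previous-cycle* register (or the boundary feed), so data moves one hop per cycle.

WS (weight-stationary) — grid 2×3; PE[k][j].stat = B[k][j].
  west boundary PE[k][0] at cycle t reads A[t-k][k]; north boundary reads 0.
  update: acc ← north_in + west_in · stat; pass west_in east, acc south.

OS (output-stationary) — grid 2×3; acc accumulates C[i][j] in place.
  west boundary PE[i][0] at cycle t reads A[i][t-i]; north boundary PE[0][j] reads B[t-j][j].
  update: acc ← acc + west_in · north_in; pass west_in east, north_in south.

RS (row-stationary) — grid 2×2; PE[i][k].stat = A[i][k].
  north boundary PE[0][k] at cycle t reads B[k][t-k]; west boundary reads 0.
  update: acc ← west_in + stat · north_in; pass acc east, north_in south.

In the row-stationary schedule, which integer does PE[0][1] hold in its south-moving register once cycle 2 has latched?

RS on a 2×2 grid — tracing PE[0][1] and its feeders:
  @0  [0,0]  acc 63  |  →63  ↓9
  @0  [0,1]  acc 0  |  →0  ↓0
  @1  [0,0]  acc 49  |  →49  ↓7
  @1  [0,1]  acc 84  |  →84  ↓3
  @2  [0,0]  acc 35  |  →35  ↓5
  @2  [0,1]  acc 98  |  →98  ↓7

register = 7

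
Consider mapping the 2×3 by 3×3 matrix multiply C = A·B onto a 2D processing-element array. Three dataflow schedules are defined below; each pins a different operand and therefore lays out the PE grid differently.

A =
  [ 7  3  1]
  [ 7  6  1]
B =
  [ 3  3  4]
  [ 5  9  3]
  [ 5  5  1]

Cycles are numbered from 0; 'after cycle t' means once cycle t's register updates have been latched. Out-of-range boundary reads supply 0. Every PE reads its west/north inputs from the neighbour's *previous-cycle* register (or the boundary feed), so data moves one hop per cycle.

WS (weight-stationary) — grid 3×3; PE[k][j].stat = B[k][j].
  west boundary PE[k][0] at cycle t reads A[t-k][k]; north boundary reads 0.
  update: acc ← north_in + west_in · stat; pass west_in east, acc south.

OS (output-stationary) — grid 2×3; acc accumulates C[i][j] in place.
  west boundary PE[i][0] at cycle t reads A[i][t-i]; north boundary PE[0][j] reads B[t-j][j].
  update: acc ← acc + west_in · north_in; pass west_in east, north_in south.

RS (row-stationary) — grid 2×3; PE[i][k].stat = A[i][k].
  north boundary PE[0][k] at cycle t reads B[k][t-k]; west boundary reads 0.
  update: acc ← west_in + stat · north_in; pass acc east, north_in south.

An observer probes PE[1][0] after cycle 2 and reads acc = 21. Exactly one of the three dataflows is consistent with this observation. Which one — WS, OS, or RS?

dataflow = RS

WS (3×3 grid), PE[1][0]:
  c0 r1c0: 0 / 0 / 0
  c1 r1c0: 36 / 3 / 36
  c2 r1c0: 51 / 6 / 51
OS (2×3 grid), PE[1][0]:
  c0 r1c0: 0 / 0 / 0
  c1 r1c0: 21 / 7 / 3
  c2 r1c0: 51 / 6 / 5
RS (2×3 grid), PE[1][0]:
  c0 r1c0: 0 / 0 / 0
  c1 r1c0: 21 / 21 / 3
  c2 r1c0: 21 / 21 / 3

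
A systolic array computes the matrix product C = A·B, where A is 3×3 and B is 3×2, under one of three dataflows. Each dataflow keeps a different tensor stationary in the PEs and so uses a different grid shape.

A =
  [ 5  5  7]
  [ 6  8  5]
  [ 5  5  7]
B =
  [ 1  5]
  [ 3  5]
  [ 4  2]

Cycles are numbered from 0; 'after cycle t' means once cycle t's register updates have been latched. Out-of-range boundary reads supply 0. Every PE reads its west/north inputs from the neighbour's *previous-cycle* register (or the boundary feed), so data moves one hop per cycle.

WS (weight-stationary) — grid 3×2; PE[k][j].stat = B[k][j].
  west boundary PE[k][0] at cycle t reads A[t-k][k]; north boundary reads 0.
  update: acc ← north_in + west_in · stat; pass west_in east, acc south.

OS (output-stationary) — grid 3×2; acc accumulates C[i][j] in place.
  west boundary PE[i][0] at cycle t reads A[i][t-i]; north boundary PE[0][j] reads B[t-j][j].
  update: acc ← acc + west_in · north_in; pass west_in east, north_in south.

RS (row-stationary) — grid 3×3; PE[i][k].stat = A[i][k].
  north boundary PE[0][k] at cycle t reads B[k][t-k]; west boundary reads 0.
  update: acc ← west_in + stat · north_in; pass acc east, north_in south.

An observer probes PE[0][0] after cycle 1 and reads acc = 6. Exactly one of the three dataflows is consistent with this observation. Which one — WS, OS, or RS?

Under WS (3×2), PE[0][0]:
  [0] (0,0) acc=5 (h:5 v:5)
  [1] (0,0) acc=6 (h:6 v:6)
Under OS (3×2), PE[0][0]:
  [0] (0,0) acc=5 (h:5 v:1)
  [1] (0,0) acc=20 (h:5 v:3)
Under RS (3×3), PE[0][0]:
  [0] (0,0) acc=5 (h:5 v:1)
  [1] (0,0) acc=25 (h:25 v:5)

dataflow = WS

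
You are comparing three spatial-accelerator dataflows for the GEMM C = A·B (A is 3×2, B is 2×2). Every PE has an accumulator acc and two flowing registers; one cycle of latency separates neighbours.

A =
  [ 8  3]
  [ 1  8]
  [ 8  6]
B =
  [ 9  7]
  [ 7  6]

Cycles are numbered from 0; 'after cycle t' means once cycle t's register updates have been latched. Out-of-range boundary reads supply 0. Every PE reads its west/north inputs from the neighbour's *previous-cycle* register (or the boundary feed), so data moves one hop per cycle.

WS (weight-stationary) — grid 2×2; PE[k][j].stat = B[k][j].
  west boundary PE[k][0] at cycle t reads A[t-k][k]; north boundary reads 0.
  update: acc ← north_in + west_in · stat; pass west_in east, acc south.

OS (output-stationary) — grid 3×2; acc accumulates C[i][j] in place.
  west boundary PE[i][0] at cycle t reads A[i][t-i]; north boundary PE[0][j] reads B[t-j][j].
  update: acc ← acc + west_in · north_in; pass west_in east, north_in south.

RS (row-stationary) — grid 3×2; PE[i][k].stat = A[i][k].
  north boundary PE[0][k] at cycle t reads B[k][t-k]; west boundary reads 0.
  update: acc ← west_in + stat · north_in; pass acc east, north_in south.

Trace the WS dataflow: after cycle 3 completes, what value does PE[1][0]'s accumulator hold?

PE[1][0].acc = 114

WS on a 2×2 grid — tracing PE[1][0] and its feeders:
  @0  [0,0]  acc 72  |  →8  ↓72
  @0  [1,0]  acc 0  |  →0  ↓0
  @1  [0,0]  acc 9  |  →1  ↓9
  @1  [1,0]  acc 93  |  →3  ↓93
  @2  [0,0]  acc 72  |  →8  ↓72
  @2  [1,0]  acc 65  |  →8  ↓65
  @3  [0,0]  acc 0  |  →0  ↓0
  @3  [1,0]  acc 114  |  →6  ↓114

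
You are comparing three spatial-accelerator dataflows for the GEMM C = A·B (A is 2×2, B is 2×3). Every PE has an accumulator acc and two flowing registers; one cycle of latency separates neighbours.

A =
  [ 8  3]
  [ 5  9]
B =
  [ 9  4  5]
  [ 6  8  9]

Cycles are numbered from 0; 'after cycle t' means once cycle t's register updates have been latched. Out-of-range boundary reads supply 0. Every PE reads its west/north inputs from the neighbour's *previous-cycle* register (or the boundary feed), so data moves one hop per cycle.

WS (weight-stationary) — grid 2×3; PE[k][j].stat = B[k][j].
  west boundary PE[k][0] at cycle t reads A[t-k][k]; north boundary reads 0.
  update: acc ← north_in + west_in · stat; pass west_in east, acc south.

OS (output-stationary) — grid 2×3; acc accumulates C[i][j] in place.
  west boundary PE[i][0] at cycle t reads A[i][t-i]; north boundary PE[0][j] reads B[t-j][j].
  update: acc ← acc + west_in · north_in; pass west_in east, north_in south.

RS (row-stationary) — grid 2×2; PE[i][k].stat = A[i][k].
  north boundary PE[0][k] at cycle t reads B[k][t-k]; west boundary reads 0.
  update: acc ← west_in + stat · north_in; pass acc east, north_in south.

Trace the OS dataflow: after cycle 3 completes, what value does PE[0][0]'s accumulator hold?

OS (2×3). Following PE[0][0] plus its west/north inputs:
  c0 r0c0: 72 / 8 / 9
  c1 r0c0: 90 / 3 / 6
  c2 r0c0: 90 / 0 / 0
  c3 r0c0: 90 / 0 / 0

PE[0][0].acc = 90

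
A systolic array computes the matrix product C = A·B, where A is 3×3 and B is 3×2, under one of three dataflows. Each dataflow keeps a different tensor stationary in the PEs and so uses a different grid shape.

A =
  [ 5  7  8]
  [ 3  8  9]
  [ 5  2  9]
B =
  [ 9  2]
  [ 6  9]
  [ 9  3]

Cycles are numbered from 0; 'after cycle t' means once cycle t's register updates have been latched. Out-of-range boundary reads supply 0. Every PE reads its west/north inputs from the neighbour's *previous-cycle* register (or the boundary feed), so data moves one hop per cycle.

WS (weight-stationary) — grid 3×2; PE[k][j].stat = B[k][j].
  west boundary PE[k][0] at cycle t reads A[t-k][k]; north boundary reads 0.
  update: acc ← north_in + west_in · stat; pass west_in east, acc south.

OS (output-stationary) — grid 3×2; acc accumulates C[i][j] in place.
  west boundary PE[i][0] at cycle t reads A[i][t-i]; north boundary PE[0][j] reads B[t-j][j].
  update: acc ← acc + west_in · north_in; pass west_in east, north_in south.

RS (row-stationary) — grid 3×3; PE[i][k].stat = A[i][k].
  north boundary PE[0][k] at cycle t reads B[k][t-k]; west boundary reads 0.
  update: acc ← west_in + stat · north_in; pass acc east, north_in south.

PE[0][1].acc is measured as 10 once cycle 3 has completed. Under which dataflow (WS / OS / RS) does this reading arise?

— WS: 3×2; PE[0][1] trace:
  t=0 PE[0][1]: acc=0 h=0 v=0
  t=1 PE[0][1]: acc=10 h=5 v=10
  t=2 PE[0][1]: acc=6 h=3 v=6
  t=3 PE[0][1]: acc=10 h=5 v=10
— OS: 3×2; PE[0][1] trace:
  t=0 PE[0][1]: acc=0 h=0 v=0
  t=1 PE[0][1]: acc=10 h=5 v=2
  t=2 PE[0][1]: acc=73 h=7 v=9
  t=3 PE[0][1]: acc=97 h=8 v=3
— RS: 3×3; PE[0][1] trace:
  t=0 PE[0][1]: acc=0 h=0 v=0
  t=1 PE[0][1]: acc=87 h=87 v=6
  t=2 PE[0][1]: acc=73 h=73 v=9
  t=3 PE[0][1]: acc=0 h=0 v=0

dataflow = WS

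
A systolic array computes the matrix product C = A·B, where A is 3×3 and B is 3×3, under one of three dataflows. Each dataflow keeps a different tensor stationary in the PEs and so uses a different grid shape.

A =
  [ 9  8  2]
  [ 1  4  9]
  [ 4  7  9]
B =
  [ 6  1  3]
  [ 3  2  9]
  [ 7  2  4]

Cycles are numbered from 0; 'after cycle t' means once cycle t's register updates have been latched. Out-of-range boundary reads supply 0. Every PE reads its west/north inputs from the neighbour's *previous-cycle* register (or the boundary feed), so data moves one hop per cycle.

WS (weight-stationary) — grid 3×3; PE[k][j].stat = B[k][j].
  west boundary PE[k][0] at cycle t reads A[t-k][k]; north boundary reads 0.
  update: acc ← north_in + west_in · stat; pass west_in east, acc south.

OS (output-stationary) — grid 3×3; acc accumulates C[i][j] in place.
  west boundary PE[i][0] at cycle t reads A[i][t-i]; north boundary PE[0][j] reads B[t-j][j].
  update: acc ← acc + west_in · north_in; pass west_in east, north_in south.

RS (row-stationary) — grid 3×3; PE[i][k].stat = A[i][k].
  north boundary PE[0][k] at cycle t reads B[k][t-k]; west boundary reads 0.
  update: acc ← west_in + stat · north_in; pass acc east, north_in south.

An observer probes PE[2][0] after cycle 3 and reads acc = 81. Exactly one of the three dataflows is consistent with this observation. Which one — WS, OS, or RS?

dataflow = WS

— WS: 3×3; PE[2][0] trace:
  [0] (2,0) acc=0 (h:0 v:0)
  [1] (2,0) acc=0 (h:0 v:0)
  [2] (2,0) acc=92 (h:2 v:92)
  [3] (2,0) acc=81 (h:9 v:81)
— OS: 3×3; PE[2][0] trace:
  [0] (2,0) acc=0 (h:0 v:0)
  [1] (2,0) acc=0 (h:0 v:0)
  [2] (2,0) acc=24 (h:4 v:6)
  [3] (2,0) acc=45 (h:7 v:3)
— RS: 3×3; PE[2][0] trace:
  [0] (2,0) acc=0 (h:0 v:0)
  [1] (2,0) acc=0 (h:0 v:0)
  [2] (2,0) acc=24 (h:24 v:6)
  [3] (2,0) acc=4 (h:4 v:1)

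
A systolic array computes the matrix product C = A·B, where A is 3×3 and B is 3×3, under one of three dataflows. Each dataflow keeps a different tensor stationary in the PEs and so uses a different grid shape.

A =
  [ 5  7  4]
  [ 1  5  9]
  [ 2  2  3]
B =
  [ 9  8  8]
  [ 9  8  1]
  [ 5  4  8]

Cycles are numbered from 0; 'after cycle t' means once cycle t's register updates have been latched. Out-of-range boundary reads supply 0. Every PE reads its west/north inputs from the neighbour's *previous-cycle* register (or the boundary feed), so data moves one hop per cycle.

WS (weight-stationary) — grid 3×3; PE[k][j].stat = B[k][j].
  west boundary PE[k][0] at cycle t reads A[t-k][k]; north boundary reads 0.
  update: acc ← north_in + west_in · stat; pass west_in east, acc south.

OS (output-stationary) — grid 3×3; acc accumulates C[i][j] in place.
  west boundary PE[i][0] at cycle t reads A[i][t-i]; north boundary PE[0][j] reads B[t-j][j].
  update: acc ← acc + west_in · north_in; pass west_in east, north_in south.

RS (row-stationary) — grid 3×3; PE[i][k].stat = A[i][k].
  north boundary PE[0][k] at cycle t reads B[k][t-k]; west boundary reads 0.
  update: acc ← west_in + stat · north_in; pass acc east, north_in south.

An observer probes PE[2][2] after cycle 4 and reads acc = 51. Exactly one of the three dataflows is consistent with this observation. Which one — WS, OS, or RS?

WS [3×3] PE[2][2] across cycles:
  step 0 · PE2,2: acc=0; fwd→0 fwd↓0
  step 1 · PE2,2: acc=0; fwd→0 fwd↓0
  step 2 · PE2,2: acc=0; fwd→0 fwd↓0
  step 3 · PE2,2: acc=0; fwd→0 fwd↓0
  step 4 · PE2,2: acc=79; fwd→4 fwd↓79
OS [3×3] PE[2][2] across cycles:
  step 0 · PE2,2: acc=0; fwd→0 fwd↓0
  step 1 · PE2,2: acc=0; fwd→0 fwd↓0
  step 2 · PE2,2: acc=0; fwd→0 fwd↓0
  step 3 · PE2,2: acc=0; fwd→0 fwd↓0
  step 4 · PE2,2: acc=16; fwd→2 fwd↓8
RS [3×3] PE[2][2] across cycles:
  step 0 · PE2,2: acc=0; fwd→0 fwd↓0
  step 1 · PE2,2: acc=0; fwd→0 fwd↓0
  step 2 · PE2,2: acc=0; fwd→0 fwd↓0
  step 3 · PE2,2: acc=0; fwd→0 fwd↓0
  step 4 · PE2,2: acc=51; fwd→51 fwd↓5

dataflow = RS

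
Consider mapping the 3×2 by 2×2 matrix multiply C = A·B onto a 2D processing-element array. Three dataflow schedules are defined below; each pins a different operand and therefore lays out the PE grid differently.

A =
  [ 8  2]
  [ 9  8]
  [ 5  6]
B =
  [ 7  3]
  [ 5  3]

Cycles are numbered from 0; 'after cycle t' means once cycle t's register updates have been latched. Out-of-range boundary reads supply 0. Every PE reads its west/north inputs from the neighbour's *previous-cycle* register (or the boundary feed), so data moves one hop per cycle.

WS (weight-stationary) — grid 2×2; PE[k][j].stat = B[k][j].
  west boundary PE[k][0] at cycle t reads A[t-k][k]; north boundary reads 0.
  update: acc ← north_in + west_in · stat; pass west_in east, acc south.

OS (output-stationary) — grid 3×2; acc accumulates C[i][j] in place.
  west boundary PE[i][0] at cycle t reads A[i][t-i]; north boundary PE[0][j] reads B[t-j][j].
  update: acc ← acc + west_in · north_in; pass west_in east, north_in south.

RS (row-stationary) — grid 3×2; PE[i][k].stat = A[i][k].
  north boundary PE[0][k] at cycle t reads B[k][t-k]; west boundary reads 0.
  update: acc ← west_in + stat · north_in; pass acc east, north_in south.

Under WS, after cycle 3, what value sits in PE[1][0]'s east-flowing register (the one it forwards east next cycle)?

Tracing WS — 2×2 array, target PE[1][0]:
  cycle 0: PE[0][0] → acc 56, east 8, south 56
  cycle 0: PE[1][0] → acc 0, east 0, south 0
  cycle 1: PE[0][0] → acc 63, east 9, south 63
  cycle 1: PE[1][0] → acc 66, east 2, south 66
  cycle 2: PE[0][0] → acc 35, east 5, south 35
  cycle 2: PE[1][0] → acc 103, east 8, south 103
  cycle 3: PE[0][0] → acc 0, east 0, south 0
  cycle 3: PE[1][0] → acc 65, east 6, south 65

register = 6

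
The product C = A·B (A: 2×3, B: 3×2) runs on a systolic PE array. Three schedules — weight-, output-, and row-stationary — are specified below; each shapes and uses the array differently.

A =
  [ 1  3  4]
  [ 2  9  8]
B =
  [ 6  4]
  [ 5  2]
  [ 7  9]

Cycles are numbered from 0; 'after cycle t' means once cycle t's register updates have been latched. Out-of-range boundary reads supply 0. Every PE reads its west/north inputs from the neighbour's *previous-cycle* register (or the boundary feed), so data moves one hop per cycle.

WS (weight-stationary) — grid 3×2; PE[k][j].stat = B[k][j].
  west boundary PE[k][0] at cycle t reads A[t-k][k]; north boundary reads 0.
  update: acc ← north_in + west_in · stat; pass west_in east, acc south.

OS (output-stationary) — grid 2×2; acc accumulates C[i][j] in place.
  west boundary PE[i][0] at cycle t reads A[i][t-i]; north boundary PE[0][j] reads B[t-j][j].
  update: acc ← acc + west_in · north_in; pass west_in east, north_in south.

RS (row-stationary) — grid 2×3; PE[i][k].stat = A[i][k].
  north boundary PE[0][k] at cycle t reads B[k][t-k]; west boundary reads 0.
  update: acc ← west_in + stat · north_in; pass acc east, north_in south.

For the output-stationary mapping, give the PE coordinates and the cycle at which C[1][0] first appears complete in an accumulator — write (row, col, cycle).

(row, col, cycle) = (1, 0, 3)

OS: C[1][0] accumulates in PE[1][0]:
  cycle 0: PE[1][0] → acc 0, east 0, south 0
  cycle 1: PE[1][0] → acc 12, east 2, south 6
  cycle 2: PE[1][0] → acc 57, east 9, south 5
  cycle 3: PE[1][0] → acc 113, east 8, south 7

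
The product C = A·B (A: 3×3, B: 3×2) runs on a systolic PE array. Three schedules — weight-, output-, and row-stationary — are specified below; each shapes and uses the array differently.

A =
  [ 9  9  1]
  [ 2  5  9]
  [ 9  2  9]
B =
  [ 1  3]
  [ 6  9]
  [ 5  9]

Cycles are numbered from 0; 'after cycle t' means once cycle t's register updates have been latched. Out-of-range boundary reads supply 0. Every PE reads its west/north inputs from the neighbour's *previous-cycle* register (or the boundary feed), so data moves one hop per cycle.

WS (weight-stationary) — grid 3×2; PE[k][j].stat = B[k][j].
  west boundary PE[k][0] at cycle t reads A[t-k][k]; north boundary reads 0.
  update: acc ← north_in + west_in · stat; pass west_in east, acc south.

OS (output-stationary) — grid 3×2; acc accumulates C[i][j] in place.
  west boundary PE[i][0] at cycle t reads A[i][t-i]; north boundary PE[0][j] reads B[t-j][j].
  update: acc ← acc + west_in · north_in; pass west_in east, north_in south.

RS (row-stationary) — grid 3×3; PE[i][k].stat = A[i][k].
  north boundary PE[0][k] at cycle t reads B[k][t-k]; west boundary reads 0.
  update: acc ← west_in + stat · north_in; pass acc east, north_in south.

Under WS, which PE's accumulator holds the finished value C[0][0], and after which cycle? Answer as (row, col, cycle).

WS: C[0][0] accumulates in PE[2][0]:
  t=0 PE[2][0]: acc=0 h=0 v=0
  t=1 PE[2][0]: acc=0 h=0 v=0
  t=2 PE[2][0]: acc=68 h=1 v=68

(row, col, cycle) = (2, 0, 2)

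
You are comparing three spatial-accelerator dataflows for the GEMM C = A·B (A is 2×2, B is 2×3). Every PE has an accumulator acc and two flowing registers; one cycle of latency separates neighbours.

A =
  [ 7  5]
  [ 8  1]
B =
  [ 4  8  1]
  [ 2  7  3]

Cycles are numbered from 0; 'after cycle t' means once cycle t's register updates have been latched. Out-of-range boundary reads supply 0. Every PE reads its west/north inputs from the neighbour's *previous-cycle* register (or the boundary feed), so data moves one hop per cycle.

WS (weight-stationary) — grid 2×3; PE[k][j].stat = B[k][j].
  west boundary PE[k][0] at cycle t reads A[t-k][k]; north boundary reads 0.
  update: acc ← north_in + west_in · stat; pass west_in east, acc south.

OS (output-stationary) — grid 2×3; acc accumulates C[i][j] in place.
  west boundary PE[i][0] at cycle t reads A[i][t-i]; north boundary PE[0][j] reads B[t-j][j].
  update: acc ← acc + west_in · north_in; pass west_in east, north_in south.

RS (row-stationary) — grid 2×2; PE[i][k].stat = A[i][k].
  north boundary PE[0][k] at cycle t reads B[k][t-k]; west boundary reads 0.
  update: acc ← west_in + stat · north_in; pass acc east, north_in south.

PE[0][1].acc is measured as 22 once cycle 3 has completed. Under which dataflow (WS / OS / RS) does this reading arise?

dataflow = RS

WS [2×3] PE[0][1] across cycles:
  c0 r0c1: 0 / 0 / 0
  c1 r0c1: 56 / 7 / 56
  c2 r0c1: 64 / 8 / 64
  c3 r0c1: 0 / 0 / 0
OS [2×3] PE[0][1] across cycles:
  c0 r0c1: 0 / 0 / 0
  c1 r0c1: 56 / 7 / 8
  c2 r0c1: 91 / 5 / 7
  c3 r0c1: 91 / 0 / 0
RS [2×2] PE[0][1] across cycles:
  c0 r0c1: 0 / 0 / 0
  c1 r0c1: 38 / 38 / 2
  c2 r0c1: 91 / 91 / 7
  c3 r0c1: 22 / 22 / 3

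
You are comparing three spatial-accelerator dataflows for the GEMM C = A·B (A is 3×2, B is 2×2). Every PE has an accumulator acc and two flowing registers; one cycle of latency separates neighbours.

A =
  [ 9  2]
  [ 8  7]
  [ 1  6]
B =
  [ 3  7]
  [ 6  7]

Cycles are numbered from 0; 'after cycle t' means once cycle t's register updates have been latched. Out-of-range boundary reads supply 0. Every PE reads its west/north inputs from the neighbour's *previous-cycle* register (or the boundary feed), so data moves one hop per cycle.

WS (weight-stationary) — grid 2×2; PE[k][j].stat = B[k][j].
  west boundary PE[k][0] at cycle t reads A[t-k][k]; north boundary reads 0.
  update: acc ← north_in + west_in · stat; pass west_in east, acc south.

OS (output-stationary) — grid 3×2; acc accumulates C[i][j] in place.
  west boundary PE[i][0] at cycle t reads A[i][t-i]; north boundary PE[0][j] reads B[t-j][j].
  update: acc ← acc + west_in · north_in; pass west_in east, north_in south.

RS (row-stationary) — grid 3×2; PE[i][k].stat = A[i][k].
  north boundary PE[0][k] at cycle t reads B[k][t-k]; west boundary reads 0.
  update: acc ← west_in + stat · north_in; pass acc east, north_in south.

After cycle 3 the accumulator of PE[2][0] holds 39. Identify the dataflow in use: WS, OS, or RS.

dataflow = OS

WS: PE[2][0] is outside its 2×2 grid.
— OS: 3×2; PE[2][0] trace:
  t=0 PE[2][0]: acc=0 h=0 v=0
  t=1 PE[2][0]: acc=0 h=0 v=0
  t=2 PE[2][0]: acc=3 h=1 v=3
  t=3 PE[2][0]: acc=39 h=6 v=6
— RS: 3×2; PE[2][0] trace:
  t=0 PE[2][0]: acc=0 h=0 v=0
  t=1 PE[2][0]: acc=0 h=0 v=0
  t=2 PE[2][0]: acc=3 h=3 v=3
  t=3 PE[2][0]: acc=7 h=7 v=7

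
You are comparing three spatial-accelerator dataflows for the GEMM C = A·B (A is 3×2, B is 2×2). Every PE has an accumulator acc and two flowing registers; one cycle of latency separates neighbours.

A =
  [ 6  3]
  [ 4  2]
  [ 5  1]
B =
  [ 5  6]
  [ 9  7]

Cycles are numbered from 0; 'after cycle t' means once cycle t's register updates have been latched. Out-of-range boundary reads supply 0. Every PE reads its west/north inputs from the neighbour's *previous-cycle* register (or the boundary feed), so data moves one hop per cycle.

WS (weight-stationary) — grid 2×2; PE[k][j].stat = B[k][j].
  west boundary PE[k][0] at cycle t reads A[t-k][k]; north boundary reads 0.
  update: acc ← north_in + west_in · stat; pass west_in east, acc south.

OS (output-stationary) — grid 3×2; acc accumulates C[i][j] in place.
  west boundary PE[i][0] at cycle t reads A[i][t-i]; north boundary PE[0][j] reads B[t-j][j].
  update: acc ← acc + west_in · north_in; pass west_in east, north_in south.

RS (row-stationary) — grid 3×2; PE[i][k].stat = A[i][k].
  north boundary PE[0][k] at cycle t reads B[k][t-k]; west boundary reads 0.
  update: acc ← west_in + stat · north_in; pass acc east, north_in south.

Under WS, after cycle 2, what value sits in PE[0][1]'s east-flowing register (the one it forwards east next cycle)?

WS (2×2). Following PE[0][1] plus its west/north inputs:
  after 0 — PE[0][0] acc=30, pass-E 6, pass-S 30
  after 0 — PE[0][1] acc=0, pass-E 0, pass-S 0
  after 1 — PE[0][0] acc=20, pass-E 4, pass-S 20
  after 1 — PE[0][1] acc=36, pass-E 6, pass-S 36
  after 2 — PE[0][0] acc=25, pass-E 5, pass-S 25
  after 2 — PE[0][1] acc=24, pass-E 4, pass-S 24

register = 4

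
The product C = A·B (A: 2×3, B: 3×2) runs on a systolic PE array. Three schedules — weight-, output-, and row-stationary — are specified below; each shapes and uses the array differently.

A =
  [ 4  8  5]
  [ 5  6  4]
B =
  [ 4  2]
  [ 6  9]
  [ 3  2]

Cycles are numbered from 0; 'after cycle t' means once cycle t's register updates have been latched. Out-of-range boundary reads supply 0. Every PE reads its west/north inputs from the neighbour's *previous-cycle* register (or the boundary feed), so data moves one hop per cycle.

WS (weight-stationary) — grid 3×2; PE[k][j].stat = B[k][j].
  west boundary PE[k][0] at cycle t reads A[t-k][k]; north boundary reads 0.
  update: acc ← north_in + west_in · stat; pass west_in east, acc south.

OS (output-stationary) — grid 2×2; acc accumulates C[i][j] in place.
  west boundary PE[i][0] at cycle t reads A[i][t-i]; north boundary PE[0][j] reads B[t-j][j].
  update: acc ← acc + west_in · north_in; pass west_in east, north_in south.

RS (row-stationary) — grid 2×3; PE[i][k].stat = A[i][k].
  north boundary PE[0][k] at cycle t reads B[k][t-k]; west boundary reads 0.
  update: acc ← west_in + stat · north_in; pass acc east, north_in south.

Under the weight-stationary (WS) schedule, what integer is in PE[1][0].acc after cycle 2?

PE[1][0].acc = 56

WS (3×2). Following PE[1][0] plus its west/north inputs:
  step 0 · PE0,0: acc=16; fwd→4 fwd↓16
  step 0 · PE1,0: acc=0; fwd→0 fwd↓0
  step 1 · PE0,0: acc=20; fwd→5 fwd↓20
  step 1 · PE1,0: acc=64; fwd→8 fwd↓64
  step 2 · PE0,0: acc=0; fwd→0 fwd↓0
  step 2 · PE1,0: acc=56; fwd→6 fwd↓56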